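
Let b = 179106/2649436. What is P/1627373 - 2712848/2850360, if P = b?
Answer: -731048177656076149/768104432909999130 ≈ -0.95176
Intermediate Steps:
b = 89553/1324718 (b = 179106*(1/2649436) = 89553/1324718 ≈ 0.067602)
P = 89553/1324718 ≈ 0.067602
P/1627373 - 2712848/2850360 = (89553/1324718)/1627373 - 2712848/2850360 = (89553/1324718)*(1/1627373) - 2712848*1/2850360 = 89553/2155810305814 - 339106/356295 = -731048177656076149/768104432909999130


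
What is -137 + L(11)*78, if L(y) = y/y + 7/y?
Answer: -103/11 ≈ -9.3636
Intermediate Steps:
L(y) = 1 + 7/y
-137 + L(11)*78 = -137 + ((7 + 11)/11)*78 = -137 + ((1/11)*18)*78 = -137 + (18/11)*78 = -137 + 1404/11 = -103/11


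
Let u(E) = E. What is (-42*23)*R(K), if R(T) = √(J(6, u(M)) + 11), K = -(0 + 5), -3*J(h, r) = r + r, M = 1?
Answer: -322*√93 ≈ -3105.3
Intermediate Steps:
J(h, r) = -2*r/3 (J(h, r) = -(r + r)/3 = -2*r/3)
K = -5 (K = -1*5 = -5)
R(T) = √93/3 (R(T) = √(-⅔*1 + 11) = √(-⅔ + 11) = √(31/3) = √93/3)
(-42*23)*R(K) = (-42*23)*(√93/3) = -322*√93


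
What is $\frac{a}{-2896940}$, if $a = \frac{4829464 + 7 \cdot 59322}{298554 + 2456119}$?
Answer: $- \frac{2622359}{3990061200310} \approx -6.5722 \cdot 10^{-7}$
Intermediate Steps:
$a = \frac{5244718}{2754673}$ ($a = \frac{4829464 + 415254}{2754673} = 5244718 \cdot \frac{1}{2754673} = \frac{5244718}{2754673} \approx 1.9039$)
$\frac{a}{-2896940} = \frac{5244718}{2754673 \left(-2896940\right)} = \frac{5244718}{2754673} \left(- \frac{1}{2896940}\right) = - \frac{2622359}{3990061200310}$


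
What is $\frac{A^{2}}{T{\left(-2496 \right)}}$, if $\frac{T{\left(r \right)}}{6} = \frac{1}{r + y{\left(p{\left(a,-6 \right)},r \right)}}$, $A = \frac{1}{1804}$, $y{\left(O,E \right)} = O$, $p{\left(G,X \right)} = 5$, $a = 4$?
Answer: $- \frac{2491}{19526496} \approx -0.00012757$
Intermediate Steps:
$A = \frac{1}{1804} \approx 0.00055432$
$T{\left(r \right)} = \frac{6}{5 + r}$ ($T{\left(r \right)} = \frac{6}{r + 5} = \frac{6}{5 + r}$)
$\frac{A^{2}}{T{\left(-2496 \right)}} = \frac{1}{3254416 \frac{6}{5 - 2496}} = \frac{1}{3254416 \frac{6}{-2491}} = \frac{1}{3254416 \cdot 6 \left(- \frac{1}{2491}\right)} = \frac{1}{3254416 \left(- \frac{6}{2491}\right)} = \frac{1}{3254416} \left(- \frac{2491}{6}\right) = - \frac{2491}{19526496}$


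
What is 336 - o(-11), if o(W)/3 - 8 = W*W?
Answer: -51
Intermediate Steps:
o(W) = 24 + 3*W**2 (o(W) = 24 + 3*(W*W) = 24 + 3*W**2)
336 - o(-11) = 336 - (24 + 3*(-11)**2) = 336 - (24 + 3*121) = 336 - (24 + 363) = 336 - 1*387 = 336 - 387 = -51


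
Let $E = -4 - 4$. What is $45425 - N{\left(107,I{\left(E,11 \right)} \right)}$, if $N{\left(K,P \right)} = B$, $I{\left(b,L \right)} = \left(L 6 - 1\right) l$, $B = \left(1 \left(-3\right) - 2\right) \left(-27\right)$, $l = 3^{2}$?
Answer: $45290$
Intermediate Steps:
$l = 9$
$E = -8$ ($E = -4 - 4 = -8$)
$B = 135$ ($B = \left(-3 - 2\right) \left(-27\right) = \left(-5\right) \left(-27\right) = 135$)
$I{\left(b,L \right)} = -9 + 54 L$ ($I{\left(b,L \right)} = \left(L 6 - 1\right) 9 = \left(6 L - 1\right) 9 = \left(-1 + 6 L\right) 9 = -9 + 54 L$)
$N{\left(K,P \right)} = 135$
$45425 - N{\left(107,I{\left(E,11 \right)} \right)} = 45425 - 135 = 45290$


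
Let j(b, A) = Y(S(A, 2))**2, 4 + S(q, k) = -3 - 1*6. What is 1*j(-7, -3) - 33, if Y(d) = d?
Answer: 136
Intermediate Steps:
S(q, k) = -13 (S(q, k) = -4 + (-3 - 1*6) = -4 + (-3 - 6) = -4 - 9 = -13)
j(b, A) = 169 (j(b, A) = (-13)**2 = 169)
1*j(-7, -3) - 33 = 1*169 - 33 = 169 - 33 = 136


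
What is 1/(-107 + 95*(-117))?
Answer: -1/11222 ≈ -8.9111e-5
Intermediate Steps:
1/(-107 + 95*(-117)) = 1/(-107 - 11115) = 1/(-11222) = -1/11222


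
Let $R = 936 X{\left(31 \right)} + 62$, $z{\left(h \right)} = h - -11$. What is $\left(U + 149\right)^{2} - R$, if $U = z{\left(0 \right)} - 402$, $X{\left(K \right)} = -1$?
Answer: $59438$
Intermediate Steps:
$z{\left(h \right)} = 11 + h$ ($z{\left(h \right)} = h + 11 = 11 + h$)
$R = -874$ ($R = 936 \left(-1\right) + 62 = -936 + 62 = -874$)
$U = -391$ ($U = \left(11 + 0\right) - 402 = 11 - 402 = -391$)
$\left(U + 149\right)^{2} - R = \left(-391 + 149\right)^{2} - -874 = \left(-242\right)^{2} + 874 = 58564 + 874 = 59438$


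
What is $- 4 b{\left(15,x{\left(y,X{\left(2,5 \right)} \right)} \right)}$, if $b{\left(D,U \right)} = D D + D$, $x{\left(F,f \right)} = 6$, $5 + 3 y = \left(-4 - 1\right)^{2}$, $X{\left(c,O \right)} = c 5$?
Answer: $-960$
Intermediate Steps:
$X{\left(c,O \right)} = 5 c$
$y = \frac{20}{3}$ ($y = - \frac{5}{3} + \frac{\left(-4 - 1\right)^{2}}{3} = - \frac{5}{3} + \frac{\left(-5\right)^{2}}{3} = - \frac{5}{3} + \frac{1}{3} \cdot 25 = - \frac{5}{3} + \frac{25}{3} = \frac{20}{3} \approx 6.6667$)
$b{\left(D,U \right)} = D + D^{2}$ ($b{\left(D,U \right)} = D^{2} + D = D + D^{2}$)
$- 4 b{\left(15,x{\left(y,X{\left(2,5 \right)} \right)} \right)} = - 4 \cdot 15 \left(1 + 15\right) = - 4 \cdot 15 \cdot 16 = \left(-4\right) 240 = -960$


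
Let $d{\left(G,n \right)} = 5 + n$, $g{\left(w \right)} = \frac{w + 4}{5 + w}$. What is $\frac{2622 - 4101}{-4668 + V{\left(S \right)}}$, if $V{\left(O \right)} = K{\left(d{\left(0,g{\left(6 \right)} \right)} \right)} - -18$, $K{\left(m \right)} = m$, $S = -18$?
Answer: $\frac{957}{3005} \approx 0.31847$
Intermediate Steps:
$g{\left(w \right)} = \frac{4 + w}{5 + w}$
$V{\left(O \right)} = \frac{263}{11}$ ($V{\left(O \right)} = \left(5 + \frac{4 + 6}{5 + 6}\right) - -18 = \left(5 + \frac{1}{11} \cdot 10\right) + 18 = \left(5 + \frac{10}{11}\right) + 18 = \frac{65}{11} + 18 = \frac{263}{11}$)
$\frac{2622 - 4101}{-4668 + V{\left(S \right)}} = \frac{2622 - 4101}{-4668 + \frac{263}{11}} = - \frac{1479}{- \frac{51085}{11}} = \left(-1479\right) \left(- \frac{11}{51085}\right) = \frac{957}{3005}$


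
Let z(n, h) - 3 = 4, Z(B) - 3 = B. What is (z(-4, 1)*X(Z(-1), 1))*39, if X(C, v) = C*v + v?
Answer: 819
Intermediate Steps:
Z(B) = 3 + B
X(C, v) = v + C*v
z(n, h) = 7 (z(n, h) = 3 + 4 = 7)
(z(-4, 1)*X(Z(-1), 1))*39 = (7*(1*(1 + (3 - 1))))*39 = (7*(1*(1 + 2)))*39 = (7*(1*3))*39 = (7*3)*39 = 21*39 = 819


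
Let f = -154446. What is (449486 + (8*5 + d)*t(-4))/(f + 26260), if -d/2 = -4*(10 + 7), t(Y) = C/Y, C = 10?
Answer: -224523/64093 ≈ -3.5031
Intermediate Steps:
t(Y) = 10/Y
d = 136 (d = -(-8)*(10 + 7) = -(-8)*17 = -2*(-68) = 136)
(449486 + (8*5 + d)*t(-4))/(f + 26260) = (449486 + (8*5 + 136)*(10/(-4)))/(-154446 + 26260) = (449486 + (40 + 136)*(10*(-¼)))/(-128186) = (449486 + 176*(-5/2))*(-1/128186) = (449486 - 440)*(-1/128186) = 449046*(-1/128186) = -224523/64093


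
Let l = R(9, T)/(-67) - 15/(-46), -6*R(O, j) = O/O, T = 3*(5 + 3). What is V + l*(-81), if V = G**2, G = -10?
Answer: 113087/1541 ≈ 73.385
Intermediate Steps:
T = 24 (T = 3*8 = 24)
R(O, j) = -1/6 (R(O, j) = -O/(6*O) = -1/6*1 = -1/6)
l = 1519/4623 (l = -1/6/(-67) - 15/(-46) = -1/6*(-1/67) - 15*(-1/46) = 1/402 + 15/46 = 1519/4623 ≈ 0.32857)
V = 100 (V = (-10)**2 = 100)
V + l*(-81) = 100 + (1519/4623)*(-81) = 100 - 41013/1541 = 113087/1541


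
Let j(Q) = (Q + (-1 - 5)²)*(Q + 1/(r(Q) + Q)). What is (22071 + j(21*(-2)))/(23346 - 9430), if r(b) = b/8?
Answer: 1406357/876708 ≈ 1.6041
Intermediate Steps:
r(b) = b/8 (r(b) = b*(⅛) = b/8)
j(Q) = (36 + Q)*(Q + 8/(9*Q)) (j(Q) = (Q + (-1 - 5)²)*(Q + 1/(Q/8 + Q)) = (Q + (-6)²)*(Q + 1/(9*Q/8)) = (Q + 36)*(Q + 8/(9*Q)) = (36 + Q)*(Q + 8/(9*Q)))
(22071 + j(21*(-2)))/(23346 - 9430) = (22071 + (8/9 + (21*(-2))² + 32/((21*(-2))) + 36*(21*(-2))))/(23346 - 9430) = (22071 + (8/9 + (-42)² + 32/(-42) + 36*(-42)))/13916 = (22071 + (8/9 + 1764 + 32*(-1/42) - 1512))*(1/13916) = (22071 + (8/9 + 1764 - 16/21 - 1512))*(1/13916) = (22071 + 15884/63)*(1/13916) = (1406357/63)*(1/13916) = 1406357/876708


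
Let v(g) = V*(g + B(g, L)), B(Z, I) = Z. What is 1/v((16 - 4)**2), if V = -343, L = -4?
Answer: -1/98784 ≈ -1.0123e-5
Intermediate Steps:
v(g) = -686*g (v(g) = -343*(g + g) = -686*g)
1/v((16 - 4)**2) = 1/(-686*(16 - 4)**2) = 1/(-686*12**2) = 1/(-686*144) = 1/(-98784) = -1/98784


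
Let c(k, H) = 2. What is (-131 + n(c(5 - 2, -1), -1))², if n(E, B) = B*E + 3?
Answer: 16900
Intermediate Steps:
n(E, B) = 3 + B*E
(-131 + n(c(5 - 2, -1), -1))² = (-131 + (3 - 1*2))² = (-131 + (3 - 2))² = (-131 + 1)² = (-130)² = 16900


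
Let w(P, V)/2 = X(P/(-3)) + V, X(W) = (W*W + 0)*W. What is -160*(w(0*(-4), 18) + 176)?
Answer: -33920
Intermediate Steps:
X(W) = W³ (X(W) = (W² + 0)*W = W²*W = W³)
w(P, V) = 2*V - 2*P³/27 (w(P, V) = 2*((P/(-3))³ + V) = 2*((P*(-⅓))³ + V) = 2*((-P/3)³ + V) = 2*(-P³/27 + V) = 2*(V - P³/27) = 2*V - 2*P³/27)
-160*(w(0*(-4), 18) + 176) = -160*((2*18 - 2*(0*(-4))³/27) + 176) = -160*((36 - 2/27*0³) + 176) = -160*((36 - 2/27*0) + 176) = -160*((36 + 0) + 176) = -160*(36 + 176) = -160*212 = -33920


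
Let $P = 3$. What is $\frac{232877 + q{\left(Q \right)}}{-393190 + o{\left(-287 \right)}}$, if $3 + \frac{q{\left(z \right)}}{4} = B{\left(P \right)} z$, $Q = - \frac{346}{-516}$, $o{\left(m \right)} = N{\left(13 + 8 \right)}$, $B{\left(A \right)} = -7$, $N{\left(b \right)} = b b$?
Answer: $- \frac{30037163}{50664621} \approx -0.59286$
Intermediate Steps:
$N{\left(b \right)} = b^{2}$
$o{\left(m \right)} = 441$ ($o{\left(m \right)} = \left(13 + 8\right)^{2} = 21^{2} = 441$)
$Q = \frac{173}{258}$ ($Q = \left(-346\right) \left(- \frac{1}{516}\right) = \frac{173}{258} \approx 0.67054$)
$q{\left(z \right)} = -12 - 28 z$ ($q{\left(z \right)} = -12 + 4 \left(- 7 z\right) = -12 - 28 z$)
$\frac{232877 + q{\left(Q \right)}}{-393190 + o{\left(-287 \right)}} = \frac{232877 - \frac{3970}{129}}{-393190 + 441} = \frac{232877 - \frac{3970}{129}}{-392749} = \left(232877 - \frac{3970}{129}\right) \left(- \frac{1}{392749}\right) = \frac{30037163}{129} \left(- \frac{1}{392749}\right) = - \frac{30037163}{50664621}$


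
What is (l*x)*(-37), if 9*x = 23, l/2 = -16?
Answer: 27232/9 ≈ 3025.8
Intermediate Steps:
l = -32 (l = 2*(-16) = -32)
x = 23/9 (x = (1/9)*23 = 23/9 ≈ 2.5556)
(l*x)*(-37) = -32*23/9*(-37) = -736/9*(-37) = 27232/9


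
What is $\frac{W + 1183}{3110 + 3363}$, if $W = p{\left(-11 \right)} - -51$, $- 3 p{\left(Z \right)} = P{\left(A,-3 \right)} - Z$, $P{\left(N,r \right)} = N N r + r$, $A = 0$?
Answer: $\frac{3694}{19419} \approx 0.19023$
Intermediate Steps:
$P{\left(N,r \right)} = r + r N^{2}$ ($P{\left(N,r \right)} = N^{2} r + r = r N^{2} + r = r + r N^{2}$)
$p{\left(Z \right)} = 1 + \frac{Z}{3}$ ($p{\left(Z \right)} = - \frac{- 3 \left(1 + 0^{2}\right) - Z}{3} = - \frac{- 3 \left(1 + 0\right) - Z}{3} = - \frac{\left(-3\right) 1 - Z}{3} = - \frac{-3 - Z}{3} = 1 + \frac{Z}{3}$)
$W = \frac{145}{3}$ ($W = \left(1 + \frac{1}{3} \left(-11\right)\right) - -51 = \left(1 - \frac{11}{3}\right) + 51 = - \frac{8}{3} + 51 = \frac{145}{3} \approx 48.333$)
$\frac{W + 1183}{3110 + 3363} = \frac{\frac{145}{3} + 1183}{3110 + 3363} = \frac{3694}{3 \cdot 6473} = \frac{3694}{3} \cdot \frac{1}{6473} = \frac{3694}{19419}$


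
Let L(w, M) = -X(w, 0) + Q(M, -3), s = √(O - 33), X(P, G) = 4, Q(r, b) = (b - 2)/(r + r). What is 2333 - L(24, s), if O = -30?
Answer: 2337 - 5*I*√7/42 ≈ 2337.0 - 0.31497*I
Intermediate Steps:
Q(r, b) = (-2 + b)/(2*r) (Q(r, b) = (-2 + b)/((2*r)) = (-2 + b)*(1/(2*r)) = (-2 + b)/(2*r))
s = 3*I*√7 (s = √(-30 - 33) = √(-63) = 3*I*√7 ≈ 7.9373*I)
L(w, M) = -4 - 5/(2*M) (L(w, M) = -1*4 + (-2 - 3)/(2*M) = -4 + (½)*(-5)/M = -4 - 5/(2*M))
2333 - L(24, s) = 2333 - (-4 - 5*(-I*√7/21)/2) = 2333 - (-4 - (-5)*I*√7/42) = 2333 - (-4 + 5*I*√7/42) = 2333 + (4 - 5*I*√7/42) = 2337 - 5*I*√7/42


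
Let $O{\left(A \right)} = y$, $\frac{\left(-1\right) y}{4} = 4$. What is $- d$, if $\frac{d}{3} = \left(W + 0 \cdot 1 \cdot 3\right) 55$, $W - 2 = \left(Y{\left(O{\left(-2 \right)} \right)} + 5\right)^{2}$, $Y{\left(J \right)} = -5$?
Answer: $-330$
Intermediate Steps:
$y = -16$ ($y = \left(-4\right) 4 = -16$)
$O{\left(A \right)} = -16$
$W = 2$ ($W = 2 + \left(-5 + 5\right)^{2} = 2 + 0^{2} = 2 + 0 = 2$)
$d = 330$ ($d = 3 \left(2 + 0 \cdot 1 \cdot 3\right) 55 = 3 \left(2 + 0 \cdot 3\right) 55 = 3 \left(2 + 0\right) 55 = 3 \cdot 2 \cdot 55 = 3 \cdot 110 = 330$)
$- d = \left(-1\right) 330 = -330$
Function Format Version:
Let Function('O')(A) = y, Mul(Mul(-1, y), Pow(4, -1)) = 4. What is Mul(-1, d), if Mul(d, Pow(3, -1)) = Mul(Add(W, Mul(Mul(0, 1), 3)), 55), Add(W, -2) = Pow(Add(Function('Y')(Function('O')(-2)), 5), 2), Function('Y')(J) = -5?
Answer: -330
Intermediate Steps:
y = -16 (y = Mul(-4, 4) = -16)
Function('O')(A) = -16
W = 2 (W = Add(2, Pow(Add(-5, 5), 2)) = Add(2, Pow(0, 2)) = Add(2, 0) = 2)
d = 330 (d = Mul(3, Mul(Add(2, Mul(Mul(0, 1), 3)), 55)) = Mul(3, Mul(Add(2, Mul(0, 3)), 55)) = Mul(3, Mul(Add(2, 0), 55)) = Mul(3, Mul(2, 55)) = Mul(3, 110) = 330)
Mul(-1, d) = Mul(-1, 330) = -330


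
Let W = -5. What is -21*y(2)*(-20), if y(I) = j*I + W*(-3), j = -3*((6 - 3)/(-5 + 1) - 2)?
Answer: 13230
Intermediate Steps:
j = 33/4 (j = -3*(3/(-4) - 2) = -3*(3*(-¼) - 2) = -3*(-¾ - 2) = -3*(-11/4) = 33/4 ≈ 8.2500)
y(I) = 15 + 33*I/4 (y(I) = 33*I/4 - 5*(-3) = 33*I/4 + 15 = 15 + 33*I/4)
-21*y(2)*(-20) = -21*(15 + (33/4)*2)*(-20) = -21*(15 + 33/2)*(-20) = -21*63/2*(-20) = -1323/2*(-20) = 13230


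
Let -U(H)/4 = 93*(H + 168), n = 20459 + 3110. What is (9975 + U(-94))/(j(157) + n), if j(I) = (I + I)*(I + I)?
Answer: -17553/122165 ≈ -0.14368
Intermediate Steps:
n = 23569
U(H) = -62496 - 372*H (U(H) = -372*(H + 168) = -372*(168 + H) = -4*(15624 + 93*H) = -62496 - 372*H)
j(I) = 4*I² (j(I) = (2*I)*(2*I) = 4*I²)
(9975 + U(-94))/(j(157) + n) = (9975 + (-62496 - 372*(-94)))/(4*157² + 23569) = (9975 + (-62496 + 34968))/(4*24649 + 23569) = (9975 - 27528)/(98596 + 23569) = -17553/122165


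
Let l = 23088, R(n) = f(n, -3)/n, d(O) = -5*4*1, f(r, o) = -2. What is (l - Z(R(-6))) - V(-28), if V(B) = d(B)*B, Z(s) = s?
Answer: 67583/3 ≈ 22528.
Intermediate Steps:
d(O) = -20 (d(O) = -20*1 = -20)
R(n) = -2/n
V(B) = -20*B
(l - Z(R(-6))) - V(-28) = (23088 - (-2)/(-6)) - (-20)*(-28) = (23088 - (-2)*(-1)/6) - 1*560 = (23088 - 1*1/3) - 560 = (23088 - 1/3) - 560 = 69263/3 - 560 = 67583/3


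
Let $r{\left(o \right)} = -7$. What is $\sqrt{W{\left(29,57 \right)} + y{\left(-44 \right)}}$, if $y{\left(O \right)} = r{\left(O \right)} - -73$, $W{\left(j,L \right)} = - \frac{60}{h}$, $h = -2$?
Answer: $4 \sqrt{6} \approx 9.798$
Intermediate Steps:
$W{\left(j,L \right)} = 30$ ($W{\left(j,L \right)} = - \frac{60}{-2} = \left(-60\right) \left(- \frac{1}{2}\right) = 30$)
$y{\left(O \right)} = 66$ ($y{\left(O \right)} = -7 - -73 = -7 + 73 = 66$)
$\sqrt{W{\left(29,57 \right)} + y{\left(-44 \right)}} = \sqrt{30 + 66} = \sqrt{96} = 4 \sqrt{6}$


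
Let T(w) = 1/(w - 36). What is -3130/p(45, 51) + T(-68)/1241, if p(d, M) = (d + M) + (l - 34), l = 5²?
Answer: -403970407/11228568 ≈ -35.977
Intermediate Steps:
l = 25
T(w) = 1/(-36 + w)
p(d, M) = -9 + M + d (p(d, M) = (d + M) + (25 - 34) = (M + d) - 9 = -9 + M + d)
-3130/p(45, 51) + T(-68)/1241 = -3130/(-9 + 51 + 45) + 1/(-36 - 68*1241) = -3130/87 + (1/1241)/(-104) = -3130*1/87 - 1/104*1/1241 = -3130/87 - 1/129064 = -403970407/11228568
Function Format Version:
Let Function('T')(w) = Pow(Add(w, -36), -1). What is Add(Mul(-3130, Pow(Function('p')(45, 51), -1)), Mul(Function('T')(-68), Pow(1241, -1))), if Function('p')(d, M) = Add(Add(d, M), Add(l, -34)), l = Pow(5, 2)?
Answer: Rational(-403970407, 11228568) ≈ -35.977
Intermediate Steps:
l = 25
Function('T')(w) = Pow(Add(-36, w), -1)
Function('p')(d, M) = Add(-9, M, d) (Function('p')(d, M) = Add(Add(d, M), Add(25, -34)) = Add(Add(M, d), -9) = Add(-9, M, d))
Add(Mul(-3130, Pow(Function('p')(45, 51), -1)), Mul(Function('T')(-68), Pow(1241, -1))) = Add(Mul(-3130, Pow(Add(-9, 51, 45), -1)), Mul(Pow(Add(-36, -68), -1), Pow(1241, -1))) = Add(Mul(-3130, Pow(87, -1)), Mul(Pow(-104, -1), Rational(1, 1241))) = Add(Mul(-3130, Rational(1, 87)), Mul(Rational(-1, 104), Rational(1, 1241))) = Add(Rational(-3130, 87), Rational(-1, 129064)) = Rational(-403970407, 11228568)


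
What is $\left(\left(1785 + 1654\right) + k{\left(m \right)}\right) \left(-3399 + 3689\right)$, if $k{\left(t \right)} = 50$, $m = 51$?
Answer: $1011810$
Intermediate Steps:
$\left(\left(1785 + 1654\right) + k{\left(m \right)}\right) \left(-3399 + 3689\right) = \left(\left(1785 + 1654\right) + 50\right) \left(-3399 + 3689\right) = \left(3439 + 50\right) 290 = 3489 \cdot 290 = 1011810$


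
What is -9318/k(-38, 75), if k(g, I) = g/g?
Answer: -9318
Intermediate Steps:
k(g, I) = 1
-9318/k(-38, 75) = -9318/1 = -9318*1 = -9318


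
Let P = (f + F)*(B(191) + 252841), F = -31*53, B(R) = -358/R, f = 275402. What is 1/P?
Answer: 191/13220444364207 ≈ 1.4447e-11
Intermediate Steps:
F = -1643
P = 13220444364207/191 (P = (275402 - 1643)*(-358/191 + 252841) = 273759*(-358*1/191 + 252841) = 273759*(-358/191 + 252841) = 273759*(48292273/191) = 13220444364207/191 ≈ 6.9217e+10)
1/P = 1/(13220444364207/191) = 191/13220444364207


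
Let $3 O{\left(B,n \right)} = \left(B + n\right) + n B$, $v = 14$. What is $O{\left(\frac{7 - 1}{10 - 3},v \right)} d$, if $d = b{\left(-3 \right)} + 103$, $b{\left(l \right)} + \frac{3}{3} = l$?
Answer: $\frac{6204}{7} \approx 886.29$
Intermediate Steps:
$b{\left(l \right)} = -1 + l$
$d = 99$ ($d = \left(-1 - 3\right) + 103 = -4 + 103 = 99$)
$O{\left(B,n \right)} = \frac{B}{3} + \frac{n}{3} + \frac{B n}{3}$ ($O{\left(B,n \right)} = \frac{\left(B + n\right) + n B}{3} = \frac{\left(B + n\right) + B n}{3} = \frac{B + n + B n}{3} = \frac{B}{3} + \frac{n}{3} + \frac{B n}{3}$)
$O{\left(\frac{7 - 1}{10 - 3},v \right)} d = \left(\frac{\left(7 - 1\right) \frac{1}{10 - 3}}{3} + \frac{1}{3} \cdot 14 + \frac{1}{3} \frac{7 - 1}{10 - 3} \cdot 14\right) 99 = \left(\frac{6 \cdot \frac{1}{7}}{3} + \frac{14}{3} + \frac{1}{3} \cdot \frac{6}{7} \cdot 14\right) 99 = \left(\frac{6 \cdot \frac{1}{7}}{3} + \frac{14}{3} + \frac{1}{3} \cdot 6 \cdot \frac{1}{7} \cdot 14\right) 99 = \left(\frac{1}{3} \cdot \frac{6}{7} + \frac{14}{3} + \frac{1}{3} \cdot \frac{6}{7} \cdot 14\right) 99 = \left(\frac{2}{7} + \frac{14}{3} + 4\right) 99 = \frac{188}{21} \cdot 99 = \frac{6204}{7}$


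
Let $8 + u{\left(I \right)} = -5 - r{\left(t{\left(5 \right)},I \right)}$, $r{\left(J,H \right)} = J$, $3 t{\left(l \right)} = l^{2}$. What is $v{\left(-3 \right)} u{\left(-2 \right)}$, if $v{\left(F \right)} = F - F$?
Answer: $0$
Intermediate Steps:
$t{\left(l \right)} = \frac{l^{2}}{3}$
$v{\left(F \right)} = 0$
$u{\left(I \right)} = - \frac{64}{3}$ ($u{\left(I \right)} = -8 - \left(5 + \frac{5^{2}}{3}\right) = -8 - \left(5 + \frac{1}{3} \cdot 25\right) = -8 - \frac{40}{3} = - \frac{64}{3}$)
$v{\left(-3 \right)} u{\left(-2 \right)} = 0 \left(- \frac{64}{3}\right) = 0$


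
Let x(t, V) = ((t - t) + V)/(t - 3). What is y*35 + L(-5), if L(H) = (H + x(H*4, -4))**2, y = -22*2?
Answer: -802339/529 ≈ -1516.7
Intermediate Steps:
x(t, V) = V/(-3 + t) (x(t, V) = (0 + V)/(-3 + t) = V/(-3 + t))
y = -44
L(H) = (H - 4/(-3 + 4*H))**2 (L(H) = (H - 4/(-3 + H*4))**2 = (H - 4/(-3 + 4*H))**2)
y*35 + L(-5) = -44*35 + (-5 - 4/(-3 + 4*(-5)))**2 = -1540 + (-5 - 4/(-3 - 20))**2 = -1540 + (-5 - 4/(-23))**2 = -1540 + (-5 - 4*(-1/23))**2 = -1540 + (-5 + 4/23)**2 = -1540 + (-111/23)**2 = -1540 + 12321/529 = -802339/529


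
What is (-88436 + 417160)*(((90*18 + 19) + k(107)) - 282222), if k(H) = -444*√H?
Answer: -92234366092 - 145953456*√107 ≈ -9.3744e+10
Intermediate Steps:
(-88436 + 417160)*(((90*18 + 19) + k(107)) - 282222) = (-88436 + 417160)*(((90*18 + 19) - 444*√107) - 282222) = 328724*(((1620 + 19) - 444*√107) - 282222) = 328724*((1639 - 444*√107) - 282222) = 328724*(-280583 - 444*√107) = -92234366092 - 145953456*√107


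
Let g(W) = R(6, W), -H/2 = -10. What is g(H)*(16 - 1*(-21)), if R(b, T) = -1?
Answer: -37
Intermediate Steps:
H = 20 (H = -2*(-10) = 20)
g(W) = -1
g(H)*(16 - 1*(-21)) = -(16 - 1*(-21)) = -(16 + 21) = -1*37 = -37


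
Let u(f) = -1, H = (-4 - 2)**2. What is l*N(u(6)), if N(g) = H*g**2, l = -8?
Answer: -288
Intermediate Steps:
H = 36 (H = (-6)**2 = 36)
N(g) = 36*g**2
l*N(u(6)) = -288*(-1)**2 = -288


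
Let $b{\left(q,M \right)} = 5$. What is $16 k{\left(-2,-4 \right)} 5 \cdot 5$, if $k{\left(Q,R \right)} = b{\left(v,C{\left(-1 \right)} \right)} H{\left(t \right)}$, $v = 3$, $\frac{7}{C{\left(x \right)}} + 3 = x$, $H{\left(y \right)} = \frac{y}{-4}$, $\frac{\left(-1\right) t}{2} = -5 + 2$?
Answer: $-3000$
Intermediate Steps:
$t = 6$ ($t = - 2 \left(-5 + 2\right) = \left(-2\right) \left(-3\right) = 6$)
$H{\left(y \right)} = - \frac{y}{4}$ ($H{\left(y \right)} = y \left(- \frac{1}{4}\right) = - \frac{y}{4}$)
$C{\left(x \right)} = \frac{7}{-3 + x}$
$k{\left(Q,R \right)} = - \frac{15}{2}$ ($k{\left(Q,R \right)} = 5 \left(\left(- \frac{1}{4}\right) 6\right) = 5 \left(- \frac{3}{2}\right) = - \frac{15}{2}$)
$16 k{\left(-2,-4 \right)} 5 \cdot 5 = 16 \left(- \frac{15}{2}\right) 5 \cdot 5 = \left(-120\right) 25 = -3000$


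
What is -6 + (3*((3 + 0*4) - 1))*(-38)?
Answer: -234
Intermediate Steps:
-6 + (3*((3 + 0*4) - 1))*(-38) = -6 + (3*((3 + 0) - 1))*(-38) = -6 + (3*(3 - 1))*(-38) = -6 + (3*2)*(-38) = -6 + 6*(-38) = -6 - 228 = -234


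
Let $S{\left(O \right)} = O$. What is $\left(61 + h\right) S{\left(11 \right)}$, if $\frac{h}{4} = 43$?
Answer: $2563$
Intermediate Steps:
$h = 172$ ($h = 4 \cdot 43 = 172$)
$\left(61 + h\right) S{\left(11 \right)} = \left(61 + 172\right) 11 = 233 \cdot 11 = 2563$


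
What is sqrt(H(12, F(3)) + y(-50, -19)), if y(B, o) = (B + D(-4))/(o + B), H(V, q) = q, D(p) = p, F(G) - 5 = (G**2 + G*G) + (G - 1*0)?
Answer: 2*sqrt(3542)/23 ≈ 5.1752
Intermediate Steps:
F(G) = 5 + G + 2*G**2 (F(G) = 5 + ((G**2 + G*G) + (G - 1*0)) = 5 + ((G**2 + G**2) + (G + 0)) = 5 + (2*G**2 + G) = 5 + (G + 2*G**2) = 5 + G + 2*G**2)
y(B, o) = (-4 + B)/(B + o) (y(B, o) = (B - 4)/(o + B) = (-4 + B)/(B + o))
sqrt(H(12, F(3)) + y(-50, -19)) = sqrt((5 + 3 + 2*3**2) + (-4 - 50)/(-50 - 19)) = sqrt((5 + 3 + 2*9) - 54/(-69)) = sqrt((5 + 3 + 18) - 1/69*(-54)) = sqrt(26 + 18/23) = sqrt(616/23) = 2*sqrt(3542)/23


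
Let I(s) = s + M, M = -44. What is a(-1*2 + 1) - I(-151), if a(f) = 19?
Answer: 214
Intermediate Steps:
I(s) = -44 + s (I(s) = s - 44 = -44 + s)
a(-1*2 + 1) - I(-151) = 19 - (-44 - 151) = 19 - 1*(-195) = 19 + 195 = 214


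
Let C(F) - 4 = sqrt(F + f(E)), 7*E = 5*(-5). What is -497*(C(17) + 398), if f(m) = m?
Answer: -199794 - 71*sqrt(658) ≈ -2.0162e+5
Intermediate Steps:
E = -25/7 (E = (5*(-5))/7 = (1/7)*(-25) = -25/7 ≈ -3.5714)
C(F) = 4 + sqrt(-25/7 + F) (C(F) = 4 + sqrt(F - 25/7) = 4 + sqrt(-25/7 + F))
-497*(C(17) + 398) = -497*((4 + sqrt(-175 + 49*17)/7) + 398) = -497*((4 + sqrt(-175 + 833)/7) + 398) = -497*((4 + sqrt(658)/7) + 398) = -497*(402 + sqrt(658)/7) = -199794 - 71*sqrt(658)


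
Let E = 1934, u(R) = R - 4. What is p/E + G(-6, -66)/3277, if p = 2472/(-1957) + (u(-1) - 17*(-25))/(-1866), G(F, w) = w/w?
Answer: -8694966/18724787831 ≈ -0.00046436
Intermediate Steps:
G(F, w) = 1
u(R) = -4 + R
p = -8794/5909 (p = 2472/(-1957) + ((-4 - 1) - 17*(-25))/(-1866) = 2472*(-1/1957) + (-5 + 425)*(-1/1866) = -24/19 + 420*(-1/1866) = -24/19 - 70/311 = -8794/5909 ≈ -1.4882)
p/E + G(-6, -66)/3277 = -8794/5909/1934 + 1/3277 = -8794/5909*1/1934 + 1*(1/3277) = -4397/5714003 + 1/3277 = -8694966/18724787831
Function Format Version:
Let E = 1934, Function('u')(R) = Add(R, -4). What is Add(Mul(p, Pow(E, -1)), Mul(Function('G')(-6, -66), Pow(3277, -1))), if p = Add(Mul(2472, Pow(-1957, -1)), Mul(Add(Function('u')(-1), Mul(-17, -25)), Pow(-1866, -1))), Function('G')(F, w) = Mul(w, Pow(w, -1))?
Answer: Rational(-8694966, 18724787831) ≈ -0.00046436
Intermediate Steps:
Function('G')(F, w) = 1
Function('u')(R) = Add(-4, R)
p = Rational(-8794, 5909) (p = Add(Mul(2472, Pow(-1957, -1)), Mul(Add(Add(-4, -1), Mul(-17, -25)), Pow(-1866, -1))) = Add(Mul(2472, Rational(-1, 1957)), Mul(Add(-5, 425), Rational(-1, 1866))) = Add(Rational(-24, 19), Mul(420, Rational(-1, 1866))) = Add(Rational(-24, 19), Rational(-70, 311)) = Rational(-8794, 5909) ≈ -1.4882)
Add(Mul(p, Pow(E, -1)), Mul(Function('G')(-6, -66), Pow(3277, -1))) = Add(Mul(Rational(-8794, 5909), Pow(1934, -1)), Mul(1, Pow(3277, -1))) = Add(Mul(Rational(-8794, 5909), Rational(1, 1934)), Mul(1, Rational(1, 3277))) = Add(Rational(-4397, 5714003), Rational(1, 3277)) = Rational(-8694966, 18724787831)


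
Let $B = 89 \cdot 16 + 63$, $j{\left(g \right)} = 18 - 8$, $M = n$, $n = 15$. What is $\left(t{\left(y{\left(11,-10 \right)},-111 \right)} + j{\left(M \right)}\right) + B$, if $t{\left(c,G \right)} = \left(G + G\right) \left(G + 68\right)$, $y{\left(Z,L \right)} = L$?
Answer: $11043$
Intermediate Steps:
$M = 15$
$t{\left(c,G \right)} = 2 G \left(68 + G\right)$
$j{\left(g \right)} = 10$
$B = 1487$ ($B = 1424 + 63 = 1487$)
$\left(t{\left(y{\left(11,-10 \right)},-111 \right)} + j{\left(M \right)}\right) + B = \left(2 \left(-111\right) \left(68 - 111\right) + 10\right) + 1487 = \left(2 \left(-111\right) \left(-43\right) + 10\right) + 1487 = \left(9546 + 10\right) + 1487 = 9556 + 1487 = 11043$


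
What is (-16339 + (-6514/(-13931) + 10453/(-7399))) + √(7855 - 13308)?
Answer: -1684247511648/103075469 + I*√5453 ≈ -16340.0 + 73.844*I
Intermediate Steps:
(-16339 + (-6514/(-13931) + 10453/(-7399))) + √(7855 - 13308) = (-16339 + (-6514*(-1/13931) + 10453*(-1/7399))) + √(-5453) = (-16339 + (6514/13931 - 10453/7399)) + I*√5453 = (-16339 - 97423657/103075469) + I*√5453 = -1684247511648/103075469 + I*√5453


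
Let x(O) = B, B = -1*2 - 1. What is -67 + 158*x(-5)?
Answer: -541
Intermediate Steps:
B = -3 (B = -2 - 1 = -3)
x(O) = -3
-67 + 158*x(-5) = -67 + 158*(-3) = -67 - 474 = -541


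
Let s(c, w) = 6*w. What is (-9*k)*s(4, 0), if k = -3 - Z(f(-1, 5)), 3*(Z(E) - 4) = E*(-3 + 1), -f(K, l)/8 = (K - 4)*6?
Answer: 0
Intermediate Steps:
f(K, l) = 192 - 48*K (f(K, l) = -8*(K - 4)*6 = -8*(-4 + K)*6 = -8*(-24 + 6*K) = 192 - 48*K)
Z(E) = 4 - 2*E/3 (Z(E) = 4 + (E*(-3 + 1))/3 = 4 + (E*(-2))/3 = 4 + (-2*E)/3 = 4 - 2*E/3)
k = 153 (k = -3 - (4 - 2*(192 - 48*(-1))/3) = -3 - (4 - 2*(192 + 48)/3) = -3 - (4 - 2/3*240) = -3 - (4 - 160) = -3 - 1*(-156) = -3 + 156 = 153)
(-9*k)*s(4, 0) = (-9*153)*(6*0) = -1377*0 = 0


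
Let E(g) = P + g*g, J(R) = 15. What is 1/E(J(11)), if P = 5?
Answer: 1/230 ≈ 0.0043478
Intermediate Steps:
E(g) = 5 + g**2 (E(g) = 5 + g*g = 5 + g**2)
1/E(J(11)) = 1/(5 + 15**2) = 1/(5 + 225) = 1/230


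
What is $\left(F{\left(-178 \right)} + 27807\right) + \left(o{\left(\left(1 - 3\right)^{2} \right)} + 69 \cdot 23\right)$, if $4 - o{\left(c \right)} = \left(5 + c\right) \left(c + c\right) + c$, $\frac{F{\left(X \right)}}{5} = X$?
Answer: $28432$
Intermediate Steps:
$F{\left(X \right)} = 5 X$
$o{\left(c \right)} = 4 - c - 2 c \left(5 + c\right)$ ($o{\left(c \right)} = 4 - \left(\left(5 + c\right) \left(c + c\right) + c\right) = 4 - \left(\left(5 + c\right) 2 c + c\right) = 4 - \left(2 c \left(5 + c\right) + c\right) = 4 - \left(c + 2 c \left(5 + c\right)\right) = 4 - c - 2 c \left(5 + c\right)$)
$\left(F{\left(-178 \right)} + 27807\right) + \left(o{\left(\left(1 - 3\right)^{2} \right)} + 69 \cdot 23\right) = \left(5 \left(-178\right) + 27807\right) - \left(-1591 + 2 \left(1 - 3\right)^{4} + 11 \left(1 - 3\right)^{2}\right) = \left(-890 + 27807\right) + \left(\left(4 - 11 \left(-2\right)^{2} - 2 \left(\left(-2\right)^{2}\right)^{2}\right) + 1587\right) = 26917 + \left(\left(4 - 44 - 2 \cdot 4^{2}\right) + 1587\right) = 26917 + \left(\left(4 - 44 - 32\right) + 1587\right) = 26917 + \left(-72 + 1587\right) = 26917 + 1515 = 28432$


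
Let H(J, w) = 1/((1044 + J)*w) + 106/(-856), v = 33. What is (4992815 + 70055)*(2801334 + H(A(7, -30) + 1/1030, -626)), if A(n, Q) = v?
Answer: 1053836119566040444559595/74303869402 ≈ 1.4183e+13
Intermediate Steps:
A(n, Q) = 33
H(J, w) = -53/428 + 1/(w*(1044 + J)) (H(J, w) = 1/(w*(1044 + J)) + 106*(-1/856) = 1/(w*(1044 + J)) - 53/428 = -53/428 + 1/(w*(1044 + J)))
(4992815 + 70055)*(2801334 + H(A(7, -30) + 1/1030, -626)) = (4992815 + 70055)*(2801334 + (1/428)*(428 - 55332*(-626) - 53*(33 + 1/1030)*(-626))/(-626*(1044 + (33 + 1/1030)))) = 5062870*(2801334 + (1/428)*(-1/626)*(428 + 34637832 - 53*(33 + 1/1030)*(-626))/(1044 + (33 + 1/1030))) = 5062870*(2801334 + (1/428)*(-1/626)*(428 + 34637832 - 53*33991/1030*(-626))/(1044 + 33991/1030)) = 5062870*(2801334 + (1/428)*(-1/626)*(428 + 34637832 + 563876699/515)/(1109311/1030)) = 5062870*(2801334 + (1/428)*(-1/626)*(1030/1109311)*(18402580599/515)) = 5062870*(2801334 - 18402580599/148607738804) = 5062870*(416299892972183937/148607738804) = 1053836119566040444559595/74303869402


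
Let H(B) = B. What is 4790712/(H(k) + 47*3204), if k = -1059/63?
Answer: 100604952/3161995 ≈ 31.817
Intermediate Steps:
k = -353/21 (k = -1059*1/63 = -353/21 ≈ -16.810)
4790712/(H(k) + 47*3204) = 4790712/(-353/21 + 47*3204) = 4790712/(-353/21 + 150588) = 4790712/(3161995/21) = 4790712*(21/3161995) = 100604952/3161995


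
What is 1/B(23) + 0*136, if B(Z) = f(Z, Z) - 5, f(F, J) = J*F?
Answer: 1/524 ≈ 0.0019084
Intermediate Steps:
f(F, J) = F*J
B(Z) = -5 + Z² (B(Z) = Z*Z - 5 = Z² - 5 = -5 + Z²)
1/B(23) + 0*136 = 1/(-5 + 23²) + 0*136 = 1/(-5 + 529) + 0 = 1/524 + 0 = 1/524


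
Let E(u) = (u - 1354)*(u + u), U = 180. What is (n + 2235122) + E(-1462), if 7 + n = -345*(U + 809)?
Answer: 10127894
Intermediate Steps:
n = -341212 (n = -7 - 345*(180 + 809) = -7 - 345*989 = -7 - 341205 = -341212)
E(u) = 2*u*(-1354 + u) (E(u) = (-1354 + u)*(2*u) = 2*u*(-1354 + u))
(n + 2235122) + E(-1462) = (-341212 + 2235122) + 2*(-1462)*(-1354 - 1462) = 1893910 + 2*(-1462)*(-2816) = 1893910 + 8233984 = 10127894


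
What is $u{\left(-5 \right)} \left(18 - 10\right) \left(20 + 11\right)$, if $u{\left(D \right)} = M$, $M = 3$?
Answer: $744$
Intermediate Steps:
$u{\left(D \right)} = 3$
$u{\left(-5 \right)} \left(18 - 10\right) \left(20 + 11\right) = 3 \left(18 - 10\right) \left(20 + 11\right) = 3 \left(18 - 10\right) 31 = 3 \cdot 8 \cdot 31 = 24 \cdot 31 = 744$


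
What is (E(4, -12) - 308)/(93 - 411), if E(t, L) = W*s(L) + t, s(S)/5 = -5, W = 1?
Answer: 329/318 ≈ 1.0346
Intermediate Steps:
s(S) = -25 (s(S) = 5*(-5) = -25)
E(t, L) = -25 + t (E(t, L) = 1*(-25) + t = -25 + t)
(E(4, -12) - 308)/(93 - 411) = ((-25 + 4) - 308)/(93 - 411) = (-21 - 308)/(-318) = -329*(-1/318) = 329/318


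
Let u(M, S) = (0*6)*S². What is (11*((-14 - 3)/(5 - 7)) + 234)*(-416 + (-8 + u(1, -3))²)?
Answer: -115280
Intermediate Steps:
u(M, S) = 0 (u(M, S) = 0*S² = 0)
(11*((-14 - 3)/(5 - 7)) + 234)*(-416 + (-8 + u(1, -3))²) = (11*((-14 - 3)/(5 - 7)) + 234)*(-416 + (-8 + 0)²) = (11*(-17/(-2)) + 234)*(-416 + (-8)²) = (11*(-17*(-½)) + 234)*(-416 + 64) = (11*(17/2) + 234)*(-352) = (187/2 + 234)*(-352) = (655/2)*(-352) = -115280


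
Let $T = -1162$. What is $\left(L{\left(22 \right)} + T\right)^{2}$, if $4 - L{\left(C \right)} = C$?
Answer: $1392400$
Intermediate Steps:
$L{\left(C \right)} = 4 - C$
$\left(L{\left(22 \right)} + T\right)^{2} = \left(\left(4 - 22\right) - 1162\right)^{2} = \left(-18 - 1162\right)^{2} = \left(-1180\right)^{2} = 1392400$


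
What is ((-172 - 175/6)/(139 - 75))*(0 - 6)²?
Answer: -3621/32 ≈ -113.16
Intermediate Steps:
((-172 - 175/6)/(139 - 75))*(0 - 6)² = ((-172 - 175*⅙)/64)*(-6)² = ((-172 - 175/6)*(1/64))*36 = -1207/6*1/64*36 = -1207/384*36 = -3621/32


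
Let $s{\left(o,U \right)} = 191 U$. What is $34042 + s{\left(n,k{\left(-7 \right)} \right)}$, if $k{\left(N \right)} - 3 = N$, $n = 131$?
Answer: $33278$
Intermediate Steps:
$k{\left(N \right)} = 3 + N$
$34042 + s{\left(n,k{\left(-7 \right)} \right)} = 34042 + 191 \left(3 - 7\right) = 34042 + 191 \left(-4\right) = 34042 - 764 = 33278$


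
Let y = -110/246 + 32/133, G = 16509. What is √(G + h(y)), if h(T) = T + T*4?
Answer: 2*√1104452675781/16359 ≈ 128.48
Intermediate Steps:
y = -3379/16359 (y = -110*1/246 + 32*(1/133) = -55/123 + 32/133 = -3379/16359 ≈ -0.20655)
h(T) = 5*T (h(T) = T + 4*T = 5*T)
√(G + h(y)) = √(16509 + 5*(-3379/16359)) = √(16509 - 16895/16359) = √(270053836/16359) = 2*√1104452675781/16359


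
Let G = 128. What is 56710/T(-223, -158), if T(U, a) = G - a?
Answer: 28355/143 ≈ 198.29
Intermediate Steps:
T(U, a) = 128 - a
56710/T(-223, -158) = 56710/(128 - 1*(-158)) = 56710/(128 + 158) = 56710/286 = 56710*(1/286) = 28355/143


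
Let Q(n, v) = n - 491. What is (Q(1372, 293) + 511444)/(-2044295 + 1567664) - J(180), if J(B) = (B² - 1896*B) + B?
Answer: 5449462125/17653 ≈ 3.0870e+5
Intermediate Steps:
Q(n, v) = -491 + n
J(B) = B² - 1895*B
(Q(1372, 293) + 511444)/(-2044295 + 1567664) - J(180) = ((-491 + 1372) + 511444)/(-2044295 + 1567664) - 180*(-1895 + 180) = (881 + 511444)/(-476631) - 180*(-1715) = 512325*(-1/476631) - 1*(-308700) = -18975/17653 + 308700 = 5449462125/17653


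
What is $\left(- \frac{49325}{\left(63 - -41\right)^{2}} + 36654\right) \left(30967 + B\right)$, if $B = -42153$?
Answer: $- \frac{2217067096027}{5408} \approx -4.0996 \cdot 10^{8}$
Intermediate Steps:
$\left(- \frac{49325}{\left(63 - -41\right)^{2}} + 36654\right) \left(30967 + B\right) = \left(- \frac{49325}{\left(63 - -41\right)^{2}} + 36654\right) \left(30967 - 42153\right) = \left(- \frac{49325}{\left(63 + \left(-13 + 54\right)\right)^{2}} + 36654\right) \left(-11186\right) = \left(- \frac{49325}{\left(63 + 41\right)^{2}} + 36654\right) \left(-11186\right) = \left(- \frac{49325}{104^{2}} + 36654\right) \left(-11186\right) = \left(- \frac{49325}{10816} + 36654\right) \left(-11186\right) = \frac{396400339}{10816} \left(-11186\right) = - \frac{2217067096027}{5408}$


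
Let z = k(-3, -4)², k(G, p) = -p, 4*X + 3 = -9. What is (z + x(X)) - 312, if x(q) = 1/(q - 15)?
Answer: -5329/18 ≈ -296.06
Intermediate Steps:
X = -3 (X = -¾ + (¼)*(-9) = -¾ - 9/4 = -3)
x(q) = 1/(-15 + q)
z = 16 (z = (-1*(-4))² = 4² = 16)
(z + x(X)) - 312 = (16 + 1/(-15 - 3)) - 312 = (16 + 1/(-18)) - 312 = (16 - 1/18) - 312 = 287/18 - 312 = -5329/18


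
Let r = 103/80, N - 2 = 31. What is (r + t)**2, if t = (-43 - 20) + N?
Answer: 5276209/6400 ≈ 824.41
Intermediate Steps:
N = 33 (N = 2 + 31 = 33)
t = -30 (t = (-43 - 20) + 33 = -63 + 33 = -30)
r = 103/80 (r = 103*(1/80) = 103/80 ≈ 1.2875)
(r + t)**2 = (103/80 - 30)**2 = (-2297/80)**2 = 5276209/6400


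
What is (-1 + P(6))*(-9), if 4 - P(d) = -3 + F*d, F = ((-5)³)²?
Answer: 843696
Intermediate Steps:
F = 15625 (F = (-125)² = 15625)
P(d) = 7 - 15625*d (P(d) = 4 - (-3 + 15625*d) = 4 + (3 - 15625*d) = 7 - 15625*d)
(-1 + P(6))*(-9) = (-1 + (7 - 15625*6))*(-9) = (-1 + (7 - 93750))*(-9) = (-1 - 93743)*(-9) = -93744*(-9) = 843696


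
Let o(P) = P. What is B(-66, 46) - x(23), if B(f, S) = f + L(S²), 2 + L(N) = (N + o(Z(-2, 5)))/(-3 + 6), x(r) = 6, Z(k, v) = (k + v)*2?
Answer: 1900/3 ≈ 633.33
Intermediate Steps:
Z(k, v) = 2*k + 2*v
L(N) = N/3 (L(N) = -2 + (N + (2*(-2) + 2*5))/(-3 + 6) = -2 + (N + (-4 + 10))/3 = -2 + (N + 6)*(⅓) = -2 + (6 + N)*(⅓) = -2 + (2 + N/3) = N/3)
B(f, S) = f + S²/3
B(-66, 46) - x(23) = (-66 + (⅓)*46²) - 1*6 = (-66 + (⅓)*2116) - 6 = (-66 + 2116/3) - 6 = 1918/3 - 6 = 1900/3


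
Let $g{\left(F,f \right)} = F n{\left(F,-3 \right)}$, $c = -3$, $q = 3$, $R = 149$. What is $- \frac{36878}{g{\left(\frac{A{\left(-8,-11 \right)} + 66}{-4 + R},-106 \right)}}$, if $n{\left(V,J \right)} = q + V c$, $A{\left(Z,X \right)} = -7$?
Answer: $- \frac{387679975}{7611} \approx -50937.0$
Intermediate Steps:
$n{\left(V,J \right)} = 3 - 3 V$ ($n{\left(V,J \right)} = 3 + V \left(-3\right) = 3 - 3 V$)
$g{\left(F,f \right)} = F \left(3 - 3 F\right)$
$- \frac{36878}{g{\left(\frac{A{\left(-8,-11 \right)} + 66}{-4 + R},-106 \right)}} = - \frac{36878}{3 \frac{-7 + 66}{-4 + 149} \left(1 - \frac{-7 + 66}{-4 + 149}\right)} = - \frac{36878}{3 \cdot \frac{59}{145} \left(1 - \frac{59}{145}\right)} = - \frac{36878}{3 \cdot \frac{59}{145} \cdot \frac{86}{145}} = - \frac{36878}{\frac{15222}{21025}} = \left(-36878\right) \frac{21025}{15222} = - \frac{387679975}{7611}$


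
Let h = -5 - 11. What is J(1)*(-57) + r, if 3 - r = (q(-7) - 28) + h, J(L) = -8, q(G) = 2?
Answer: 501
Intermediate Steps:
h = -16
r = 45 (r = 3 - ((2 - 28) - 16) = 3 - (-26 - 16) = 3 - 1*(-42) = 3 + 42 = 45)
J(1)*(-57) + r = -8*(-57) + 45 = 456 + 45 = 501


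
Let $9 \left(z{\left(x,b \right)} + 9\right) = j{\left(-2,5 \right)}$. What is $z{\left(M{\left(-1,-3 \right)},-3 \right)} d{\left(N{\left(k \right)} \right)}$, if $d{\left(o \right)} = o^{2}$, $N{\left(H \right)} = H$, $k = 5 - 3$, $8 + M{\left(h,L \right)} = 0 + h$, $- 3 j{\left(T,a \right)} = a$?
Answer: $- \frac{992}{27} \approx -36.741$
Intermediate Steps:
$j{\left(T,a \right)} = - \frac{a}{3}$
$M{\left(h,L \right)} = -8 + h$ ($M{\left(h,L \right)} = -8 + \left(0 + h\right) = -8 + h$)
$z{\left(x,b \right)} = - \frac{248}{27}$ ($z{\left(x,b \right)} = -9 + \frac{\left(- \frac{1}{3}\right) 5}{9} = -9 + \frac{1}{9} \left(- \frac{5}{3}\right) = -9 - \frac{5}{27} = - \frac{248}{27}$)
$k = 2$ ($k = 5 - 3 = 2$)
$z{\left(M{\left(-1,-3 \right)},-3 \right)} d{\left(N{\left(k \right)} \right)} = - \frac{248 \cdot 2^{2}}{27} = \left(- \frac{248}{27}\right) 4 = - \frac{992}{27}$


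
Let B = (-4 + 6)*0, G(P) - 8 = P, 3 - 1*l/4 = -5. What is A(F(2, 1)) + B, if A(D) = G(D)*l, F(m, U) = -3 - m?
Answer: 96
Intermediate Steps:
l = 32 (l = 12 - 4*(-5) = 12 + 20 = 32)
G(P) = 8 + P
B = 0 (B = 2*0 = 0)
A(D) = 256 + 32*D (A(D) = (8 + D)*32 = 256 + 32*D)
A(F(2, 1)) + B = (256 + 32*(-3 - 1*2)) + 0 = (256 + 32*(-3 - 2)) + 0 = (256 + 32*(-5)) + 0 = (256 - 160) + 0 = 96 + 0 = 96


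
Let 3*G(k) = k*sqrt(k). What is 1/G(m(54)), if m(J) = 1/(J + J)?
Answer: 1944*sqrt(3) ≈ 3367.1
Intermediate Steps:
m(J) = 1/(2*J)
G(k) = k**(3/2)/3 (G(k) = (k*sqrt(k))/3 = k**(3/2)/3)
1/G(m(54)) = 1/(((1/2)/54)**(3/2)/3) = 1/(((1/2)*(1/54))**(3/2)/3) = 1/((1/108)**(3/2)/3) = 1/((sqrt(3)/1944)/3) = 1/(sqrt(3)/5832) = 1944*sqrt(3)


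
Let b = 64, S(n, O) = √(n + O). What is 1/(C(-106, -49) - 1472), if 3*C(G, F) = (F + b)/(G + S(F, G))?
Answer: -16768082/24683396889 + 5*I*√155/24683396889 ≈ -0.00067933 + 2.5219e-9*I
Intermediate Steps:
S(n, O) = √(O + n)
C(G, F) = (64 + F)/(3*(G + √(F + G))) (C(G, F) = ((F + 64)/(G + √(G + F)))/3 = ((64 + F)/(G + √(F + G)))/3 = (64 + F)/(3*(G + √(F + G))))
1/(C(-106, -49) - 1472) = 1/((64 - 49)/(3*(-106 + √(-49 - 106))) - 1472) = 1/((⅓)*15/(-106 + √(-155)) - 1472) = 1/((⅓)*15/(-106 + I*√155) - 1472) = 1/(5/(-106 + I*√155) - 1472) = 1/(-1472 + 5/(-106 + I*√155))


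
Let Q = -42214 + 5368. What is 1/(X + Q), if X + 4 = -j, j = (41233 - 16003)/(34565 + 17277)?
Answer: -25921/955201465 ≈ -2.7137e-5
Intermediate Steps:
j = 12615/25921 (j = 25230/51842 = 25230*(1/51842) = 12615/25921 ≈ 0.48667)
Q = -36846
X = -116299/25921 (X = -4 - 1*12615/25921 = -4 - 12615/25921 = -116299/25921 ≈ -4.4867)
1/(X + Q) = 1/(-116299/25921 - 36846) = 1/(-955201465/25921) = -25921/955201465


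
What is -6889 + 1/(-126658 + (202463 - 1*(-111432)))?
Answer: -1289875692/187237 ≈ -6889.0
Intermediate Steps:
-6889 + 1/(-126658 + (202463 - 1*(-111432))) = -6889 + 1/(-126658 + (202463 + 111432)) = -6889 + 1/(-126658 + 313895) = -6889 + 1/187237 = -1289875692/187237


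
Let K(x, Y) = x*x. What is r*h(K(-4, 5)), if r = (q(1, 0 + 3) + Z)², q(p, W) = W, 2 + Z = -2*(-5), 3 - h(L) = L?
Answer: -1573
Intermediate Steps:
K(x, Y) = x²
h(L) = 3 - L
Z = 8 (Z = -2 - 2*(-5) = -2 + 10 = 8)
r = 121 (r = ((0 + 3) + 8)² = (3 + 8)² = 11² = 121)
r*h(K(-4, 5)) = 121*(3 - 1*(-4)²) = 121*(3 - 1*16) = 121*(3 - 16) = 121*(-13) = -1573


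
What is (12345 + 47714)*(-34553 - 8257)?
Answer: -2571125790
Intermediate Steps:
(12345 + 47714)*(-34553 - 8257) = 60059*(-42810) = -2571125790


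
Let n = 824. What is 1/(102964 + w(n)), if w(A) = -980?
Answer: 1/101984 ≈ 9.8055e-6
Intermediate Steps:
1/(102964 + w(n)) = 1/(102964 - 980) = 1/101984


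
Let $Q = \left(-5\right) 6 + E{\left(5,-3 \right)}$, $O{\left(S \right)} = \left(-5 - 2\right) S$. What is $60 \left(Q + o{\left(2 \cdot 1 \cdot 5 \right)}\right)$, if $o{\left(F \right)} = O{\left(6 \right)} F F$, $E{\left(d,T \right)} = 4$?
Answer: $-253560$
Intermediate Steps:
$O{\left(S \right)} = - 7 S$ ($O{\left(S \right)} = \left(-5 - 2\right) S = - 7 S$)
$o{\left(F \right)} = - 42 F^{2}$ ($o{\left(F \right)} = \left(-7\right) 6 F F = - 42 F F = - 42 F^{2}$)
$Q = -26$ ($Q = \left(-5\right) 6 + 4 = -30 + 4 = -26$)
$60 \left(Q + o{\left(2 \cdot 1 \cdot 5 \right)}\right) = 60 \left(-26 - 42 \left(2 \cdot 1 \cdot 5\right)^{2}\right) = 60 \left(-26 - 42 \left(2 \cdot 5\right)^{2}\right) = 60 \left(-26 - 42 \cdot 10^{2}\right) = 60 \left(-26 - 4200\right) = 60 \left(-4226\right) = -253560$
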